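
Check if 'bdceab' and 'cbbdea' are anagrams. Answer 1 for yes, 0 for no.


Sort characters of 'bdceab': 'abbcde'
Sort characters of 'cbbdea': 'abbcde'
Sorted forms match -> they ARE anagrams
Result: 1

1


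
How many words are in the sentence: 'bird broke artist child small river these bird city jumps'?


Counting words by splitting on spaces:
  Word 1: 'bird'
  Word 2: 'broke'
  Word 3: 'artist'
  Word 4: 'child'
  Word 5: 'small'
  Word 6: 'river'
  Word 7: 'these'
  Word 8: 'bird'
  Word 9: 'city'
  Word 10: 'jumps'
Total words: 10

10


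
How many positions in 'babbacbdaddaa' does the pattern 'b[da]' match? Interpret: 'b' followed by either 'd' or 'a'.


Pattern: b[da] means 'b' followed by either 'd' or 'a'.
Scanning 'babbacbdaddaa' position-by-position:
  Pos 0: window 'ba' -> MATCH
  Pos 1: window 'ab' -> no
  Pos 2: window 'bb' -> no
  Pos 3: window 'ba' -> MATCH
  Pos 4: window 'ac' -> no
  Pos 5: window 'cb' -> no
  Pos 6: window 'bd' -> MATCH
  Pos 7: window 'da' -> no
  Pos 8: window 'ad' -> no
  Pos 9: window 'dd' -> no
  Pos 10: window 'da' -> no
  Pos 11: window 'aa' -> no
  Pos 12: window 'a' -> no
Total matches: 3

3


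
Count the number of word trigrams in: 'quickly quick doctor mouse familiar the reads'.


Word trigrams from [7] words:
  Trigram 1: (quickly quick doctor)
  Trigram 2: (quick doctor mouse)
  Trigram 3: (doctor mouse familiar)
  Trigram 4: (mouse familiar the)
  Trigram 5: (familiar the reads)
Total word trigrams: 7 - 2 = 5

5


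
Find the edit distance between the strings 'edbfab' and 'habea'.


Building DP table for s1='edbfab' (len 6) and s2='habea' (len 5):
       h  a  b  e  a
    0  1  2  3  4  5
  e 1  1  2  3  3  4
  d 2  2  2  3  4  4
  b 3  3  3  2  3  4
  f 4  4  4  3  3  4
  a 5  5  4  4  4  3
  b 6  6  5  4  5  4
Edit distance = dp[6][5] = 4

4


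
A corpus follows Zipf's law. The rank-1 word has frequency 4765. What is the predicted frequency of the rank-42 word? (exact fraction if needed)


Zipf's law: freq(rank) = f1 / rank
f1 = 4765, rank = 42
freq = 4765 / 42
GCD(4765, 42) = 1
Simplified: 4765/42

4765/42


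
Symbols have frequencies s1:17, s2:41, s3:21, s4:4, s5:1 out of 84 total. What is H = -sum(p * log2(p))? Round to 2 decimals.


Computing entropy H = -sum(p_i * log2(p_i)):
  s1: p = 17/84 = 0.2024, -p*log2(p) = 0.4665
  s2: p = 41/84 = 0.4881, -p*log2(p) = 0.5051
  s3: p = 21/84 = 0.2500, -p*log2(p) = 0.5000
  s4: p = 4/84 = 0.0476, -p*log2(p) = 0.2092
  s5: p = 1/84 = 0.0119, -p*log2(p) = 0.0761
H = sum of terms = 1.7569
Rounded to 2 decimals: 1.76

1.76


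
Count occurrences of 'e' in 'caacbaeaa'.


Scanning 'caacbaeaa' for 'e':
  Position 6: 'e' -> MATCH (count: 1)
Total occurrences of 'e': 1

1


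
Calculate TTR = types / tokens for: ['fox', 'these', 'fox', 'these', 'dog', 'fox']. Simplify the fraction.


Tokens: 6
Unique types: ('dog', 'fox', 'these') = 3
TTR = 3/6
Simplify: divide both by 3 -> 1/2
TTR = 1/2

1/2


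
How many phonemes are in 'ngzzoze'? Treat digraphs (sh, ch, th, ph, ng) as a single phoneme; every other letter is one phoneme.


Parsing 'ngzzoze' greedily, digraphs first:
  'ng' -> digraph (1 consonant phoneme) (phonemes so far: 1)
  'z' -> consonant phoneme (phonemes so far: 2)
  'z' -> consonant phoneme (phonemes so far: 3)
  'o' -> vowel phoneme (phonemes so far: 4)
  'z' -> consonant phoneme (phonemes so far: 5)
  'e' -> vowel phoneme (phonemes so far: 6)
Total phonemes: 6

6


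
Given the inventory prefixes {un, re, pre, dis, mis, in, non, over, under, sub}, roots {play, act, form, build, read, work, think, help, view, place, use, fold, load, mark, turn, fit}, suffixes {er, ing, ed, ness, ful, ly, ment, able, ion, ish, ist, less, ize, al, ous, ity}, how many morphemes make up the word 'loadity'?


Segmenting 'loadity' against the inventory:
  'load' -> root (morpheme 1)
  'ity' -> suffix (morpheme 2)
Total morphemes: 2

2


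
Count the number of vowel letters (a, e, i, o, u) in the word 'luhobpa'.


Scanning each character of 'luhobpa':
  Position 1: 'l' -> consonant (running count: 0)
  Position 2: 'u' -> vowel (running count: 1)
  Position 3: 'h' -> consonant (running count: 1)
  Position 4: 'o' -> vowel (running count: 2)
  Position 5: 'b' -> consonant (running count: 2)
  Position 6: 'p' -> consonant (running count: 2)
  Position 7: 'a' -> vowel (running count: 3)
Total vowels: 3

3


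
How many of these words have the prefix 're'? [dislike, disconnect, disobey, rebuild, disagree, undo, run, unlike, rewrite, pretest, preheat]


Checking each word for prefix 're':
  'dislike' -> no (count: 0)
  'disconnect' -> no (count: 0)
  'disobey' -> no (count: 0)
  'rebuild' -> YES, starts with 're' (count: 1)
  'disagree' -> no (count: 1)
  'undo' -> no (count: 1)
  'run' -> no (count: 1)
  'unlike' -> no (count: 1)
  'rewrite' -> YES, starts with 're' (count: 2)
  'pretest' -> no (count: 2)
  'preheat' -> no (count: 2)
Total with prefix 're': 2

2


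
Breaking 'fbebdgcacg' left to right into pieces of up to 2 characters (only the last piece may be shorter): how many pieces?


'fbebdgcacg' has 10 characters.
Chunking with max size 2:
  Chunk 1: 'fb' (positions 0-1)
  Chunk 2: 'eb' (positions 2-3)
  Chunk 3: 'dg' (positions 4-5)
  Chunk 4: 'ca' (positions 6-7)
  Chunk 5: 'cg' (positions 8-9)
Total chunks: ceil(10 / 2) = 5

5


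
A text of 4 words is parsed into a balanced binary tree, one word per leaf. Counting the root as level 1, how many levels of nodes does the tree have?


In a balanced binary tree with n leaves the deepest leaf is ceil(log2(n)) edges below the root,
so counting node levels inclusive of root and leaves gives ceil(log2(n)) + 1 levels.
log2(4) = 2.0000
ceil(2.0000) = 2
levels = 2 + 1 = 3

3


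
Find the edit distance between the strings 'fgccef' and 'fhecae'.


Building DP table for s1='fgccef' (len 6) and s2='fhecae' (len 6):
       f  h  e  c  a  e
    0  1  2  3  4  5  6
  f 1  0  1  2  3  4  5
  g 2  1  1  2  3  4  5
  c 3  2  2  2  2  3  4
  c 4  3  3  3  2  3  4
  e 5  4  4  3  3  3  3
  f 6  5  5  4  4  4  4
Edit distance = dp[6][6] = 4

4


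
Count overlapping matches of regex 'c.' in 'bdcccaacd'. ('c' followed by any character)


Pattern: c. means 'c' followed by any character.
Scanning 'bdcccaacd' position-by-position:
  Pos 0: window 'bd' -> no
  Pos 1: window 'dc' -> no
  Pos 2: window 'cc' -> MATCH
  Pos 3: window 'cc' -> MATCH
  Pos 4: window 'ca' -> MATCH
  Pos 5: window 'aa' -> no
  Pos 6: window 'ac' -> no
  Pos 7: window 'cd' -> MATCH
  Pos 8: window 'd' -> no
Total matches: 4

4


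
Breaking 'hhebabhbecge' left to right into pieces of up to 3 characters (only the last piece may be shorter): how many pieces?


'hhebabhbecge' has 12 characters.
Chunking with max size 3:
  Chunk 1: 'hhe' (positions 0-2)
  Chunk 2: 'bab' (positions 3-5)
  Chunk 3: 'hbe' (positions 6-8)
  Chunk 4: 'cge' (positions 9-11)
Total chunks: ceil(12 / 3) = 4

4


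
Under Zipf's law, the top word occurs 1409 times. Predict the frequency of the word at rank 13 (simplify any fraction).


Zipf's law: freq(rank) = f1 / rank
f1 = 1409, rank = 13
freq = 1409 / 13
GCD(1409, 13) = 1
Simplified: 1409/13

1409/13


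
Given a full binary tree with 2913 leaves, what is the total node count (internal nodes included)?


Leaf nodes (terminals): 2913
Internal nodes = n - 1 = 2913 - 1 = 2912
Total = leaves + internal = 2913 + 2912 = 5825

5825


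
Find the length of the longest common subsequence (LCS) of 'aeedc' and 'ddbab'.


DP table for LCS of 'aeedc' and 'ddbab':
       d  d  b  a  b
    0  0  0  0  0  0
  a 0  0  0  0  1  1
  e 0  0  0  0  1  1
  e 0  0  0  0  1  1
  d 0  1  1  1  1  1
  c 0  1  1  1  1  1
LCS: 'a'
LCS length = 1

1


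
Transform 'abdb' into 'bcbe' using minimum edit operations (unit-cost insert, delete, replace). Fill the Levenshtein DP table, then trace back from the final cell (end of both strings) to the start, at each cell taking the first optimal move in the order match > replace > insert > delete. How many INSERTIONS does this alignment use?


Edit distance = 3. Backtracking from cell (4, 4) with preference match > replace > insert > delete,
then listing the resulting alignment 'abdb' -> 'bcbe' left to right:
  Step 1: delete 'a'
  Step 2: keep 'b'
  Step 3: replace d->c
  Step 4: keep 'b'
  Step 5: insert 'e' [insertion #1]
Total insertions: 1

1


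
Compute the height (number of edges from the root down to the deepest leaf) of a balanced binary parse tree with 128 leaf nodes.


In a balanced binary tree with n leaves the deepest leaf is ceil(log2(n)) edges below the root.
log2(128) = 7.0000
ceil(7.0000) = 7
height (edges) = 7

7


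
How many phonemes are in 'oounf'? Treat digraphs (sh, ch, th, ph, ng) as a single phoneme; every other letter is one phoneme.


Parsing 'oounf' greedily, digraphs first:
  'o' -> vowel phoneme (phonemes so far: 1)
  'o' -> vowel phoneme (phonemes so far: 2)
  'u' -> vowel phoneme (phonemes so far: 3)
  'n' -> consonant phoneme (phonemes so far: 4)
  'f' -> consonant phoneme (phonemes so far: 5)
Total phonemes: 5

5


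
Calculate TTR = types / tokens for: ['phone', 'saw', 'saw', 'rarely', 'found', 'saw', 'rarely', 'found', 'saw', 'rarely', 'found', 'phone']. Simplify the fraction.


Tokens: 12
Unique types: ('found', 'phone', 'rarely', 'saw') = 4
TTR = 4/12
Simplify: divide both by 4 -> 1/3
TTR = 1/3

1/3


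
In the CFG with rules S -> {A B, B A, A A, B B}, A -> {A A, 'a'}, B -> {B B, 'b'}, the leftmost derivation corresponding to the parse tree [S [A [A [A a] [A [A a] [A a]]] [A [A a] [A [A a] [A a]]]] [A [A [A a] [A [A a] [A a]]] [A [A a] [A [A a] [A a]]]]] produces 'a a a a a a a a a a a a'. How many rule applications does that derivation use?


Every bracketed nonterminal node [X ...] in the tree is produced by exactly one rule application.
Reading the tree off as a leftmost derivation:
  Step 1: S  =>  A A   (applied S -> A A)
  Step 2: A A  =>  A A A   (applied A -> A A)
  Step 3: A A A  =>  A A A A   (applied A -> A A)
  Step 4: A A A A  =>  a A A A   (applied A -> a)
  Step 5: a A A A  =>  a A A A A   (applied A -> A A)
  Step 6: a A A A A  =>  a a A A A   (applied A -> a)
  Step 7: a a A A A  =>  a a a A A   (applied A -> a)
  Step 8: a a a A A  =>  a a a A A A   (applied A -> A A)
  Step 9: a a a A A A  =>  a a a a A A   (applied A -> a)
  Step 10: a a a a A A  =>  a a a a A A A   (applied A -> A A)
  Step 11: a a a a A A A  =>  a a a a a A A   (applied A -> a)
  Step 12: a a a a a A A  =>  a a a a a a A   (applied A -> a)
  Step 13: a a a a a a A  =>  a a a a a a A A   (applied A -> A A)
  Step 14: a a a a a a A A  =>  a a a a a a A A A   (applied A -> A A)
  Step 15: a a a a a a A A A  =>  a a a a a a a A A   (applied A -> a)
  Step 16: a a a a a a a A A  =>  a a a a a a a A A A   (applied A -> A A)
  Step 17: a a a a a a a A A A  =>  a a a a a a a a A A   (applied A -> a)
  Step 18: a a a a a a a a A A  =>  a a a a a a a a a A   (applied A -> a)
  Step 19: a a a a a a a a a A  =>  a a a a a a a a a A A   (applied A -> A A)
  Step 20: a a a a a a a a a A A  =>  a a a a a a a a a a A   (applied A -> a)
  Step 21: a a a a a a a a a a A  =>  a a a a a a a a a a A A   (applied A -> A A)
  Step 22: a a a a a a a a a a A A  =>  a a a a a a a a a a a A   (applied A -> a)
  Step 23: a a a a a a a a a a a A  =>  a a a a a a a a a a a a   (applied A -> a)
Final yield: a a a a a a a a a a a a
Total rewrite steps: 23

23


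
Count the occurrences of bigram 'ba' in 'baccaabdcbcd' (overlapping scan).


Scanning 'baccaabdcbcd' for bigram 'ba':
  Position 0: 'ba' -> MATCH
  Position 1: 'ac' -> no
  Position 2: 'cc' -> no
  Position 3: 'ca' -> no
  Position 4: 'aa' -> no
  Position 5: 'ab' -> no
  Position 6: 'bd' -> no
  Position 7: 'dc' -> no
  Position 8: 'cb' -> no
  Position 9: 'bc' -> no
  Position 10: 'cd' -> no
Total matches: 1

1


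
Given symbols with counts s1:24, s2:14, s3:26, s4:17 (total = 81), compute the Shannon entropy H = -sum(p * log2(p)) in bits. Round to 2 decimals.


Computing entropy H = -sum(p_i * log2(p_i)):
  s1: p = 24/81 = 0.2963, -p*log2(p) = 0.5200
  s2: p = 14/81 = 0.1728, -p*log2(p) = 0.4377
  s3: p = 26/81 = 0.3210, -p*log2(p) = 0.5262
  s4: p = 17/81 = 0.2099, -p*log2(p) = 0.4727
H = sum of terms = 1.9566
Rounded to 2 decimals: 1.96

1.96


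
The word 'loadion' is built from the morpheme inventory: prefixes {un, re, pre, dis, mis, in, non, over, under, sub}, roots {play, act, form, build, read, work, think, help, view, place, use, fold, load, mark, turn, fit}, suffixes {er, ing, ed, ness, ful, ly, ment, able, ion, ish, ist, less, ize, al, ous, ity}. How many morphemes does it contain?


Segmenting 'loadion' against the inventory:
  'load' -> root (morpheme 1)
  'ion' -> suffix (morpheme 2)
Total morphemes: 2

2


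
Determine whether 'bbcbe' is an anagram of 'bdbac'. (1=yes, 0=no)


Sort characters of 'bbcbe': 'bbbce'
Sort characters of 'bdbac': 'abbcd'
Sorted forms differ -> they are NOT anagrams
Result: 0

0


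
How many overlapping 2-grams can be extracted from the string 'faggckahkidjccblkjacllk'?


String 'faggckahkidjccblkjacllk' has length L = 23.
Number of overlapping n-grams = L - n + 1
Substituting: 23 - 2 + 1 = 22

22


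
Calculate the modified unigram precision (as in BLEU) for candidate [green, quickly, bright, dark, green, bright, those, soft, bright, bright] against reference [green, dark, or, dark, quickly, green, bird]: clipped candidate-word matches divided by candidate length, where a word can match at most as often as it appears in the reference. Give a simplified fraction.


Reference word counts: {'bird': 1, 'dark': 2, 'green': 2, 'or': 1, 'quickly': 1}
Checking each candidate word (with clipping):
  'green' -> in reference (ref count 2, used 1/2) -> match (matches: 1)
  'quickly' -> in reference (ref count 1, used 1/1) -> match (matches: 2)
  'bright' -> not in reference -> no match (matches: 2)
  'dark' -> in reference (ref count 2, used 1/2) -> match (matches: 3)
  'green' -> in reference (ref count 2, used 2/2) -> match (matches: 4)
  'bright' -> not in reference -> no match (matches: 4)
  'those' -> not in reference -> no match (matches: 4)
  'soft' -> not in reference -> no match (matches: 4)
  'bright' -> not in reference -> no match (matches: 4)
  'bright' -> not in reference -> no match (matches: 4)
Clipped matches: 4, Candidate length: 10
Precision = 4/10 = 2/5

2/5


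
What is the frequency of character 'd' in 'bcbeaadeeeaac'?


Scanning 'bcbeaadeeeaac' for 'd':
  Position 6: 'd' -> MATCH (count: 1)
Total occurrences of 'd': 1

1


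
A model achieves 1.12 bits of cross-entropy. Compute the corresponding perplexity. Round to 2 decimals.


Perplexity formula: PP = 2^H
H = 1.12
PP = 2^1.12
Decompose: 2^1.12 = 2^1 * 2^0.12
2^1 = 2, 2^0.12 ~ 1.0867349
PP ~ 2 * 1.0867349 = 2.1734698
Rounded to 2 decimals: 2.17

2.17


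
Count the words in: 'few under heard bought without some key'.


Counting words by splitting on spaces:
  Word 1: 'few'
  Word 2: 'under'
  Word 3: 'heard'
  Word 4: 'bought'
  Word 5: 'without'
  Word 6: 'some'
  Word 7: 'key'
Total words: 7

7


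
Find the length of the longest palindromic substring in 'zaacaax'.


Scanning 'zaacaax' for palindromic substrings.
Substring at positions 1-5: 'aacaa'.
Check: reverse('aacaa') = 'aacaa' -> palindrome confirmed.
Neighbouring characters ('z' / 'x') break symmetry, so it cannot extend further.
No longer palindromic substring exists; longest length = 5

5


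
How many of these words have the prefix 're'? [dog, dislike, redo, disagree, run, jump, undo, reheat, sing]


Checking each word for prefix 're':
  'dog' -> no (count: 0)
  'dislike' -> no (count: 0)
  'redo' -> YES, starts with 're' (count: 1)
  'disagree' -> no (count: 1)
  'run' -> no (count: 1)
  'jump' -> no (count: 1)
  'undo' -> no (count: 1)
  'reheat' -> YES, starts with 're' (count: 2)
  'sing' -> no (count: 2)
Total with prefix 're': 2

2


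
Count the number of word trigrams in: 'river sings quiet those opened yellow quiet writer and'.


Word trigrams from [9] words:
  Trigram 1: (river sings quiet)
  Trigram 2: (sings quiet those)
  Trigram 3: (quiet those opened)
  Trigram 4: (those opened yellow)
  Trigram 5: (opened yellow quiet)
  Trigram 6: (yellow quiet writer)
  Trigram 7: (quiet writer and)
Total word trigrams: 9 - 2 = 7

7


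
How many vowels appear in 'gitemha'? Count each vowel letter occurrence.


Scanning each character of 'gitemha':
  Position 1: 'g' -> consonant (running count: 0)
  Position 2: 'i' -> vowel (running count: 1)
  Position 3: 't' -> consonant (running count: 1)
  Position 4: 'e' -> vowel (running count: 2)
  Position 5: 'm' -> consonant (running count: 2)
  Position 6: 'h' -> consonant (running count: 2)
  Position 7: 'a' -> vowel (running count: 3)
Total vowels: 3

3


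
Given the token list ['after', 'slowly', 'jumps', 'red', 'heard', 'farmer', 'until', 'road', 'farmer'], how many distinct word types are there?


Listing all tokens and tracking unique types:
  Token 1: 'after' -> NEW (unique so far: 1)
  Token 2: 'slowly' -> NEW (unique so far: 2)
  Token 3: 'jumps' -> NEW (unique so far: 3)
  Token 4: 'red' -> NEW (unique so far: 4)
  Token 5: 'heard' -> NEW (unique so far: 5)
  Token 6: 'farmer' -> NEW (unique so far: 6)
  Token 7: 'until' -> NEW (unique so far: 7)
  Token 8: 'road' -> NEW (unique so far: 8)
  Token 9: 'farmer' -> duplicate (unique so far: 8)
Unique types: ('after', 'farmer', 'heard', 'jumps', 'red', 'road', 'slowly', 'until')
Vocabulary size: 8

8


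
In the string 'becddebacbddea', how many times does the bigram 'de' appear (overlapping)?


Scanning 'becddebacbddea' for bigram 'de':
  Position 0: 'be' -> no
  Position 1: 'ec' -> no
  Position 2: 'cd' -> no
  Position 3: 'dd' -> no
  Position 4: 'de' -> MATCH
  Position 5: 'eb' -> no
  Position 6: 'ba' -> no
  Position 7: 'ac' -> no
  Position 8: 'cb' -> no
  Position 9: 'bd' -> no
  Position 10: 'dd' -> no
  Position 11: 'de' -> MATCH
  Position 12: 'ea' -> no
Total matches: 2

2


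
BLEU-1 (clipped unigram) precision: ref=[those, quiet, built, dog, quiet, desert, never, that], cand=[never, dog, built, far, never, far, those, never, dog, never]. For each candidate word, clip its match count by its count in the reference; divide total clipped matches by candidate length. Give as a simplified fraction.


Reference word counts: {'built': 1, 'desert': 1, 'dog': 1, 'never': 1, 'quiet': 2, 'that': 1, 'those': 1}
Checking each candidate word (with clipping):
  'never' -> in reference (ref count 1, used 1/1) -> match (matches: 1)
  'dog' -> in reference (ref count 1, used 1/1) -> match (matches: 2)
  'built' -> in reference (ref count 1, used 1/1) -> match (matches: 3)
  'far' -> not in reference -> no match (matches: 3)
  'never' -> ref count 1 already used up (1/1) -> clipped, no match (matches: 3)
  'far' -> not in reference -> no match (matches: 3)
  'those' -> in reference (ref count 1, used 1/1) -> match (matches: 4)
  'never' -> ref count 1 already used up (1/1) -> clipped, no match (matches: 4)
  'dog' -> ref count 1 already used up (1/1) -> clipped, no match (matches: 4)
  'never' -> ref count 1 already used up (1/1) -> clipped, no match (matches: 4)
Clipped matches: 4, Candidate length: 10
Precision = 4/10 = 2/5

2/5


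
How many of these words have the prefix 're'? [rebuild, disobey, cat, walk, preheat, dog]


Checking each word for prefix 're':
  'rebuild' -> YES, starts with 're' (count: 1)
  'disobey' -> no (count: 1)
  'cat' -> no (count: 1)
  'walk' -> no (count: 1)
  'preheat' -> no (count: 1)
  'dog' -> no (count: 1)
Total with prefix 're': 1

1


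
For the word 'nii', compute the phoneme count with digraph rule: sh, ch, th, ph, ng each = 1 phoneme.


Parsing 'nii' greedily, digraphs first:
  'n' -> consonant phoneme (phonemes so far: 1)
  'i' -> vowel phoneme (phonemes so far: 2)
  'i' -> vowel phoneme (phonemes so far: 3)
Total phonemes: 3

3


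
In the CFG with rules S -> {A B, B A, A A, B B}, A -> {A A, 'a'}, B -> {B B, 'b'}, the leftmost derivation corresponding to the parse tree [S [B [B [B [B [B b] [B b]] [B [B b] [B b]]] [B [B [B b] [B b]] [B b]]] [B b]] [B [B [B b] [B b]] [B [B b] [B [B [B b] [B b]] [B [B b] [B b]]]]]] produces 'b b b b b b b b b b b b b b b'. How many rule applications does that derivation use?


Every bracketed nonterminal node [X ...] in the tree is produced by exactly one rule application.
Reading the tree off as a leftmost derivation:
  Step 1: S  =>  B B   (applied S -> B B)
  Step 2: B B  =>  B B B   (applied B -> B B)
  Step 3: B B B  =>  B B B B   (applied B -> B B)
  Step 4: B B B B  =>  B B B B B   (applied B -> B B)
  Step 5: B B B B B  =>  B B B B B B   (applied B -> B B)
  Step 6: B B B B B B  =>  b B B B B B   (applied B -> b)
  Step 7: b B B B B B  =>  b b B B B B   (applied B -> b)
  Step 8: b b B B B B  =>  b b B B B B B   (applied B -> B B)
  Step 9: b b B B B B B  =>  b b b B B B B   (applied B -> b)
  Step 10: b b b B B B B  =>  b b b b B B B   (applied B -> b)
  Step 11: b b b b B B B  =>  b b b b B B B B   (applied B -> B B)
  Step 12: b b b b B B B B  =>  b b b b B B B B B   (applied B -> B B)
  Step 13: b b b b B B B B B  =>  b b b b b B B B B   (applied B -> b)
  Step 14: b b b b b B B B B  =>  b b b b b b B B B   (applied B -> b)
  Step 15: b b b b b b B B B  =>  b b b b b b b B B   (applied B -> b)
  Step 16: b b b b b b b B B  =>  b b b b b b b b B   (applied B -> b)
  Step 17: b b b b b b b b B  =>  b b b b b b b b B B   (applied B -> B B)
  Step 18: b b b b b b b b B B  =>  b b b b b b b b B B B   (applied B -> B B)
  Step 19: b b b b b b b b B B B  =>  b b b b b b b b b B B   (applied B -> b)
  Step 20: b b b b b b b b b B B  =>  b b b b b b b b b b B   (applied B -> b)
  Step 21: b b b b b b b b b b B  =>  b b b b b b b b b b B B   (applied B -> B B)
  Step 22: b b b b b b b b b b B B  =>  b b b b b b b b b b b B   (applied B -> b)
  Step 23: b b b b b b b b b b b B  =>  b b b b b b b b b b b B B   (applied B -> B B)
  Step 24: b b b b b b b b b b b B B  =>  b b b b b b b b b b b B B B   (applied B -> B B)
  Step 25: b b b b b b b b b b b B B B  =>  b b b b b b b b b b b b B B   (applied B -> b)
  Step 26: b b b b b b b b b b b b B B  =>  b b b b b b b b b b b b b B   (applied B -> b)
  Step 27: b b b b b b b b b b b b b B  =>  b b b b b b b b b b b b b B B   (applied B -> B B)
  Step 28: b b b b b b b b b b b b b B B  =>  b b b b b b b b b b b b b b B   (applied B -> b)
  Step 29: b b b b b b b b b b b b b b B  =>  b b b b b b b b b b b b b b b   (applied B -> b)
Final yield: b b b b b b b b b b b b b b b
Total rewrite steps: 29

29


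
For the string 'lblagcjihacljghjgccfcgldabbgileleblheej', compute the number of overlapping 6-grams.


String 'lblagcjihacljghjgccfcgldabbgileleblheej' has length L = 39.
Number of overlapping n-grams = L - n + 1
Substituting: 39 - 6 + 1 = 34

34


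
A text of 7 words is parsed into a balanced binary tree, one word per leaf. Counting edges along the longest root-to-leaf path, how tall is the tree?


In a balanced binary tree with n leaves the deepest leaf is ceil(log2(n)) edges below the root.
log2(7) = 2.8074
ceil(2.8074) = 3
height (edges) = 3

3


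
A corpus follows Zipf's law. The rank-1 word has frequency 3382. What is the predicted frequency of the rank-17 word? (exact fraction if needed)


Zipf's law: freq(rank) = f1 / rank
f1 = 3382, rank = 17
freq = 3382 / 17
GCD(3382, 17) = 1
Simplified: 3382/17

3382/17


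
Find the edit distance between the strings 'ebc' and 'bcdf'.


Building DP table for s1='ebc' (len 3) and s2='bcdf' (len 4):
       b  c  d  f
    0  1  2  3  4
  e 1  1  2  3  4
  b 2  1  2  3  4
  c 3  2  1  2  3
Edit distance = dp[3][4] = 3

3


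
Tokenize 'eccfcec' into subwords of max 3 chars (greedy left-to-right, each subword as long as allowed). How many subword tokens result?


'eccfcec' has 7 characters.
Chunking with max size 3:
  Chunk 1: 'ecc' (positions 0-2)
  Chunk 2: 'fce' (positions 3-5)
  Chunk 3: 'c' (positions 6-6)
Total chunks: ceil(7 / 3) = 3

3


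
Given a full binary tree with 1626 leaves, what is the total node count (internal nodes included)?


Leaf nodes (terminals): 1626
Internal nodes = n - 1 = 1626 - 1 = 1625
Total = leaves + internal = 1626 + 1625 = 3251

3251


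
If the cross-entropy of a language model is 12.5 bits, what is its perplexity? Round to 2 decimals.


Perplexity formula: PP = 2^H
H = 12.5
PP = 2^12.5
Decompose: 2^12.5 = 2^12 * 2^0.5 = 2^12 * sqrt(2)
2^12 = 4096, sqrt(2) ~ 1.4142136
PP ~ 4096 * 1.4142136 = 5792.6189056
Rounded to 2 decimals: 5792.62

5792.62


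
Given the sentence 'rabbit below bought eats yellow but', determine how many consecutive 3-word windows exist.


Word trigrams from [6] words:
  Trigram 1: (rabbit below bought)
  Trigram 2: (below bought eats)
  Trigram 3: (bought eats yellow)
  Trigram 4: (eats yellow but)
Total word trigrams: 6 - 2 = 4

4


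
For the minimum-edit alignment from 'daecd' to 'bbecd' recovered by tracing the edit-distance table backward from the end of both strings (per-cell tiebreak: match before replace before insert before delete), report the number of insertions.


Edit distance = 2. Backtracking from cell (5, 5) with preference match > replace > insert > delete,
then listing the resulting alignment 'daecd' -> 'bbecd' left to right:
  Step 1: replace d->b
  Step 2: replace a->b
  Step 3: keep 'e'
  Step 4: keep 'c'
  Step 5: keep 'd'
Total insertions: 0

0


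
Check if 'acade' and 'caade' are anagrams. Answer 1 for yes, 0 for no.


Sort characters of 'acade': 'aacde'
Sort characters of 'caade': 'aacde'
Sorted forms match -> they ARE anagrams
Result: 1

1


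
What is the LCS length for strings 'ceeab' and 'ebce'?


DP table for LCS of 'ceeab' and 'ebce':
       e  b  c  e
    0  0  0  0  0
  c 0  0  0  1  1
  e 0  1  1  1  2
  e 0  1  1  1  2
  a 0  1  1  1  2
  b 0  1  2  2  2
LCS: 'ce'
LCS length = 2

2


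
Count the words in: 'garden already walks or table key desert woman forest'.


Counting words by splitting on spaces:
  Word 1: 'garden'
  Word 2: 'already'
  Word 3: 'walks'
  Word 4: 'or'
  Word 5: 'table'
  Word 6: 'key'
  Word 7: 'desert'
  Word 8: 'woman'
  Word 9: 'forest'
Total words: 9

9


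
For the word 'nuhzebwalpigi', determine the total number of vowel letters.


Scanning each character of 'nuhzebwalpigi':
  Position 1: 'n' -> consonant (running count: 0)
  Position 2: 'u' -> vowel (running count: 1)
  Position 3: 'h' -> consonant (running count: 1)
  Position 4: 'z' -> consonant (running count: 1)
  Position 5: 'e' -> vowel (running count: 2)
  Position 6: 'b' -> consonant (running count: 2)
  Position 7: 'w' -> consonant (running count: 2)
  Position 8: 'a' -> vowel (running count: 3)
  Position 9: 'l' -> consonant (running count: 3)
  Position 10: 'p' -> consonant (running count: 3)
  Position 11: 'i' -> vowel (running count: 4)
  Position 12: 'g' -> consonant (running count: 4)
  Position 13: 'i' -> vowel (running count: 5)
Total vowels: 5

5


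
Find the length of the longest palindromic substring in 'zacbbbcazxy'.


Scanning 'zacbbbcazxy' for palindromic substrings.
Substring at positions 0-8: 'zacbbbcaz'.
Check: reverse('zacbbbcaz') = 'zacbbbcaz' -> palindrome confirmed.
Neighbouring characters ('-' / 'x') break symmetry, so it cannot extend further.
No longer palindromic substring exists; longest length = 9

9


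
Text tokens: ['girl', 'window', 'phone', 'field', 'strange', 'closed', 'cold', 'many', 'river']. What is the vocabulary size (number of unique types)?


Listing all tokens and tracking unique types:
  Token 1: 'girl' -> NEW (unique so far: 1)
  Token 2: 'window' -> NEW (unique so far: 2)
  Token 3: 'phone' -> NEW (unique so far: 3)
  Token 4: 'field' -> NEW (unique so far: 4)
  Token 5: 'strange' -> NEW (unique so far: 5)
  Token 6: 'closed' -> NEW (unique so far: 6)
  Token 7: 'cold' -> NEW (unique so far: 7)
  Token 8: 'many' -> NEW (unique so far: 8)
  Token 9: 'river' -> NEW (unique so far: 9)
Unique types: ('closed', 'cold', 'field', 'girl', 'many', 'phone', 'river', 'strange', 'window')
Vocabulary size: 9

9


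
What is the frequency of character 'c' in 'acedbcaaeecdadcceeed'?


Scanning 'acedbcaaeecdadcceeed' for 'c':
  Position 1: 'c' -> MATCH (count: 1)
  Position 5: 'c' -> MATCH (count: 2)
  Position 10: 'c' -> MATCH (count: 3)
  Position 14: 'c' -> MATCH (count: 4)
  Position 15: 'c' -> MATCH (count: 5)
Total occurrences of 'c': 5

5


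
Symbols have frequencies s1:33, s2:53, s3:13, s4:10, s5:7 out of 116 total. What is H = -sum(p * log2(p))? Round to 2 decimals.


Computing entropy H = -sum(p_i * log2(p_i)):
  s1: p = 33/116 = 0.2845, -p*log2(p) = 0.5159
  s2: p = 53/116 = 0.4569, -p*log2(p) = 0.5163
  s3: p = 13/116 = 0.1121, -p*log2(p) = 0.3539
  s4: p = 10/116 = 0.0862, -p*log2(p) = 0.3048
  s5: p = 7/116 = 0.0603, -p*log2(p) = 0.2444
H = sum of terms = 1.9353
Rounded to 2 decimals: 1.94

1.94


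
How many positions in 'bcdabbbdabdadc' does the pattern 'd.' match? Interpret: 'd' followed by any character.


Pattern: d. means 'd' followed by any character.
Scanning 'bcdabbbdabdadc' position-by-position:
  Pos 0: window 'bc' -> no
  Pos 1: window 'cd' -> no
  Pos 2: window 'da' -> MATCH
  Pos 3: window 'ab' -> no
  Pos 4: window 'bb' -> no
  Pos 5: window 'bb' -> no
  Pos 6: window 'bd' -> no
  Pos 7: window 'da' -> MATCH
  Pos 8: window 'ab' -> no
  Pos 9: window 'bd' -> no
  Pos 10: window 'da' -> MATCH
  Pos 11: window 'ad' -> no
  Pos 12: window 'dc' -> MATCH
  Pos 13: window 'c' -> no
Total matches: 4

4


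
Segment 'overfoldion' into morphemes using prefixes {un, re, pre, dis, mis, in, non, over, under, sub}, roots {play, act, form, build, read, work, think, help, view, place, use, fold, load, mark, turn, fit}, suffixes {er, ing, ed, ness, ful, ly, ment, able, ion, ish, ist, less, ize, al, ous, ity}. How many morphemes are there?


Segmenting 'overfoldion' against the inventory:
  'over' -> prefix (morpheme 1)
  'fold' -> root (morpheme 2)
  'ion' -> suffix (morpheme 3)
Total morphemes: 3

3


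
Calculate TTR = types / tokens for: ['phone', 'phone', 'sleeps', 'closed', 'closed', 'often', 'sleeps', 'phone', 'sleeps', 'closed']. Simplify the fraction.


Tokens: 10
Unique types: ('closed', 'often', 'phone', 'sleeps') = 4
TTR = 4/10
Simplify: divide both by 2 -> 2/5
TTR = 2/5

2/5


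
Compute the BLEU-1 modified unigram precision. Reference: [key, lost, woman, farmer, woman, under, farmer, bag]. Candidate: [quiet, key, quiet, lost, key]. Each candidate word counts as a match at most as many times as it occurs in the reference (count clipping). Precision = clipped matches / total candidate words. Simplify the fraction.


Reference word counts: {'bag': 1, 'farmer': 2, 'key': 1, 'lost': 1, 'under': 1, 'woman': 2}
Checking each candidate word (with clipping):
  'quiet' -> not in reference -> no match (matches: 0)
  'key' -> in reference (ref count 1, used 1/1) -> match (matches: 1)
  'quiet' -> not in reference -> no match (matches: 1)
  'lost' -> in reference (ref count 1, used 1/1) -> match (matches: 2)
  'key' -> ref count 1 already used up (1/1) -> clipped, no match (matches: 2)
Clipped matches: 2, Candidate length: 5
Precision = 2/5

2/5


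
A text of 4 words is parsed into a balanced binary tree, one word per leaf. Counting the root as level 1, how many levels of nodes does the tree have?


In a balanced binary tree with n leaves the deepest leaf is ceil(log2(n)) edges below the root,
so counting node levels inclusive of root and leaves gives ceil(log2(n)) + 1 levels.
log2(4) = 2.0000
ceil(2.0000) = 2
levels = 2 + 1 = 3

3


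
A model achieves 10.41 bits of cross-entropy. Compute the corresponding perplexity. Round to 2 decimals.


Perplexity formula: PP = 2^H
H = 10.41
PP = 2^10.41
Decompose: 2^10.41 = 2^10 * 2^0.41
2^10 = 1024, 2^0.41 ~ 1.3286858
PP ~ 1024 * 1.3286858 = 1360.5742592
Rounded to 2 decimals: 1360.57

1360.57


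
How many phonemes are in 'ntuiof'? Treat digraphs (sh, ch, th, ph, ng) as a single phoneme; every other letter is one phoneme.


Parsing 'ntuiof' greedily, digraphs first:
  'n' -> consonant phoneme (phonemes so far: 1)
  't' -> consonant phoneme (phonemes so far: 2)
  'u' -> vowel phoneme (phonemes so far: 3)
  'i' -> vowel phoneme (phonemes so far: 4)
  'o' -> vowel phoneme (phonemes so far: 5)
  'f' -> consonant phoneme (phonemes so far: 6)
Total phonemes: 6

6


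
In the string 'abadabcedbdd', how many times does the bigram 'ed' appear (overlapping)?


Scanning 'abadabcedbdd' for bigram 'ed':
  Position 0: 'ab' -> no
  Position 1: 'ba' -> no
  Position 2: 'ad' -> no
  Position 3: 'da' -> no
  Position 4: 'ab' -> no
  Position 5: 'bc' -> no
  Position 6: 'ce' -> no
  Position 7: 'ed' -> MATCH
  Position 8: 'db' -> no
  Position 9: 'bd' -> no
  Position 10: 'dd' -> no
Total matches: 1

1


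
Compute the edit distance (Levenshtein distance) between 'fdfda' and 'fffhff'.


Building DP table for s1='fdfda' (len 5) and s2='fffhff' (len 6):
       f  f  f  h  f  f
    0  1  2  3  4  5  6
  f 1  0  1  2  3  4  5
  d 2  1  1  2  3  4  5
  f 3  2  1  1  2  3  4
  d 4  3  2  2  2  3  4
  a 5  4  3  3  3  3  4
Edit distance = dp[5][6] = 4

4


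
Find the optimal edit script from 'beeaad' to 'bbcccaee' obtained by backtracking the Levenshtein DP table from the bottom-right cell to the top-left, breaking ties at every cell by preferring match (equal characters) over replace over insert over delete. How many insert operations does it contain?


Edit distance = 6. Backtracking from cell (6, 8) with preference match > replace > insert > delete,
then listing the resulting alignment 'beeaad' -> 'bbcccaee' left to right:
  Step 1: insert 'b' [insertion #1]
  Step 2: keep 'b'
  Step 3: insert 'c' [insertion #2]
  Step 4: replace e->c
  Step 5: replace e->c
  Step 6: keep 'a'
  Step 7: replace a->e
  Step 8: replace d->e
Total insertions: 2

2


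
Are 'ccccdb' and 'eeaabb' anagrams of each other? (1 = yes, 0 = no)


Sort characters of 'ccccdb': 'bccccd'
Sort characters of 'eeaabb': 'aabbee'
Sorted forms differ -> they are NOT anagrams
Result: 0

0


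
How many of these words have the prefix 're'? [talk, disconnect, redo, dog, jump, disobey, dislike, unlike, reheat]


Checking each word for prefix 're':
  'talk' -> no (count: 0)
  'disconnect' -> no (count: 0)
  'redo' -> YES, starts with 're' (count: 1)
  'dog' -> no (count: 1)
  'jump' -> no (count: 1)
  'disobey' -> no (count: 1)
  'dislike' -> no (count: 1)
  'unlike' -> no (count: 1)
  'reheat' -> YES, starts with 're' (count: 2)
Total with prefix 're': 2

2


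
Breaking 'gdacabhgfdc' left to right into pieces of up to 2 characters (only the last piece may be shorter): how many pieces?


'gdacabhgfdc' has 11 characters.
Chunking with max size 2:
  Chunk 1: 'gd' (positions 0-1)
  Chunk 2: 'ac' (positions 2-3)
  Chunk 3: 'ab' (positions 4-5)
  Chunk 4: 'hg' (positions 6-7)
  Chunk 5: 'fd' (positions 8-9)
  Chunk 6: 'c' (positions 10-10)
Total chunks: ceil(11 / 2) = 6

6


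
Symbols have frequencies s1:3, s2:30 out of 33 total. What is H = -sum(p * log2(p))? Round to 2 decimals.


Computing entropy H = -sum(p_i * log2(p_i)):
  s1: p = 3/33 = 0.0909, -p*log2(p) = 0.3145
  s2: p = 30/33 = 0.9091, -p*log2(p) = 0.1250
H = sum of terms = 0.4395
Rounded to 2 decimals: 0.44

0.44


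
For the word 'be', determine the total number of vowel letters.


Scanning each character of 'be':
  Position 1: 'b' -> consonant (running count: 0)
  Position 2: 'e' -> vowel (running count: 1)
Total vowels: 1

1


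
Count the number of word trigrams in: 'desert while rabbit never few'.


Word trigrams from [5] words:
  Trigram 1: (desert while rabbit)
  Trigram 2: (while rabbit never)
  Trigram 3: (rabbit never few)
Total word trigrams: 5 - 2 = 3

3


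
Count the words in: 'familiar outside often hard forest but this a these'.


Counting words by splitting on spaces:
  Word 1: 'familiar'
  Word 2: 'outside'
  Word 3: 'often'
  Word 4: 'hard'
  Word 5: 'forest'
  Word 6: 'but'
  Word 7: 'this'
  Word 8: 'a'
  Word 9: 'these'
Total words: 9

9


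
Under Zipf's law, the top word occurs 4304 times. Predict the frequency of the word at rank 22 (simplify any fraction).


Zipf's law: freq(rank) = f1 / rank
f1 = 4304, rank = 22
freq = 4304 / 22
GCD(4304, 22) = 2
Simplified: 2152/11

2152/11


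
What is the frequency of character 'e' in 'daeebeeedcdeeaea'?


Scanning 'daeebeeedcdeeaea' for 'e':
  Position 2: 'e' -> MATCH (count: 1)
  Position 3: 'e' -> MATCH (count: 2)
  Position 5: 'e' -> MATCH (count: 3)
  Position 6: 'e' -> MATCH (count: 4)
  Position 7: 'e' -> MATCH (count: 5)
  Position 11: 'e' -> MATCH (count: 6)
  Position 12: 'e' -> MATCH (count: 7)
  Position 14: 'e' -> MATCH (count: 8)
Total occurrences of 'e': 8

8


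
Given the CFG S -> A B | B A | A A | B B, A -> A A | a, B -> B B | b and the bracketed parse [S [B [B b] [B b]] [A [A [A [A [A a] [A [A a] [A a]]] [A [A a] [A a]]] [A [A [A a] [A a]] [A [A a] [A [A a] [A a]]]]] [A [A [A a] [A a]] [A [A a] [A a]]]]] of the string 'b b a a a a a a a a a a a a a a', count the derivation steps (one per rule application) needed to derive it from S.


Every bracketed nonterminal node [X ...] in the tree is produced by exactly one rule application.
Reading the tree off as a leftmost derivation:
  Step 1: S  =>  B A   (applied S -> B A)
  Step 2: B A  =>  B B A   (applied B -> B B)
  Step 3: B B A  =>  b B A   (applied B -> b)
  Step 4: b B A  =>  b b A   (applied B -> b)
  Step 5: b b A  =>  b b A A   (applied A -> A A)
  Step 6: b b A A  =>  b b A A A   (applied A -> A A)
  Step 7: b b A A A  =>  b b A A A A   (applied A -> A A)
  Step 8: b b A A A A  =>  b b A A A A A   (applied A -> A A)
  Step 9: b b A A A A A  =>  b b a A A A A   (applied A -> a)
  Step 10: b b a A A A A  =>  b b a A A A A A   (applied A -> A A)
  Step 11: b b a A A A A A  =>  b b a a A A A A   (applied A -> a)
  Step 12: b b a a A A A A  =>  b b a a a A A A   (applied A -> a)
  Step 13: b b a a a A A A  =>  b b a a a A A A A   (applied A -> A A)
  Step 14: b b a a a A A A A  =>  b b a a a a A A A   (applied A -> a)
  Step 15: b b a a a a A A A  =>  b b a a a a a A A   (applied A -> a)
  Step 16: b b a a a a a A A  =>  b b a a a a a A A A   (applied A -> A A)
  Step 17: b b a a a a a A A A  =>  b b a a a a a A A A A   (applied A -> A A)
  Step 18: b b a a a a a A A A A  =>  b b a a a a a a A A A   (applied A -> a)
  Step 19: b b a a a a a a A A A  =>  b b a a a a a a a A A   (applied A -> a)
  Step 20: b b a a a a a a a A A  =>  b b a a a a a a a A A A   (applied A -> A A)
  Step 21: b b a a a a a a a A A A  =>  b b a a a a a a a a A A   (applied A -> a)
  Step 22: b b a a a a a a a a A A  =>  b b a a a a a a a a A A A   (applied A -> A A)
  Step 23: b b a a a a a a a a A A A  =>  b b a a a a a a a a a A A   (applied A -> a)
  Step 24: b b a a a a a a a a a A A  =>  b b a a a a a a a a a a A   (applied A -> a)
  Step 25: b b a a a a a a a a a a A  =>  b b a a a a a a a a a a A A   (applied A -> A A)
  Step 26: b b a a a a a a a a a a A A  =>  b b a a a a a a a a a a A A A   (applied A -> A A)
  Step 27: b b a a a a a a a a a a A A A  =>  b b a a a a a a a a a a a A A   (applied A -> a)
  Step 28: b b a a a a a a a a a a a A A  =>  b b a a a a a a a a a a a a A   (applied A -> a)
  Step 29: b b a a a a a a a a a a a a A  =>  b b a a a a a a a a a a a a A A   (applied A -> A A)
  Step 30: b b a a a a a a a a a a a a A A  =>  b b a a a a a a a a a a a a a A   (applied A -> a)
  Step 31: b b a a a a a a a a a a a a a A  =>  b b a a a a a a a a a a a a a a   (applied A -> a)
Final yield: b b a a a a a a a a a a a a a a
Total rewrite steps: 31

31


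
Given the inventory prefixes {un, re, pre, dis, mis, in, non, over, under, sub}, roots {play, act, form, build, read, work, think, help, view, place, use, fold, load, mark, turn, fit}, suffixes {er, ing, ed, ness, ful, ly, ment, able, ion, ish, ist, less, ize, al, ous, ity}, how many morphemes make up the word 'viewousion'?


Segmenting 'viewousion' against the inventory:
  'view' -> root (morpheme 1)
  'ous' -> suffix (morpheme 2)
  'ion' -> suffix (morpheme 3)
Total morphemes: 3

3
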